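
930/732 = 155/122= 1.27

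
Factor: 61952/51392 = 2^3*11^1*73^( - 1)= 88/73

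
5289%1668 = 285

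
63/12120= 21/4040 = 0.01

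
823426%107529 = 70723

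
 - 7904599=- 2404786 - 5499813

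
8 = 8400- 8392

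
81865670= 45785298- - 36080372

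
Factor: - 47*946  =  -2^1*11^1*43^1*47^1 = - 44462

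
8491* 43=365113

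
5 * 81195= 405975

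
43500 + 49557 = 93057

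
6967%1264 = 647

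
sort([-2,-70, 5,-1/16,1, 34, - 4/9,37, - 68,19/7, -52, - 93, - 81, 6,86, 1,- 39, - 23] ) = [ - 93, - 81, - 70, - 68,-52, - 39,-23,-2,-4/9, - 1/16,1,1, 19/7,5, 6,34, 37,86]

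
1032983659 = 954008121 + 78975538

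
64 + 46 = 110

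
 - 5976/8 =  - 747 = -747.00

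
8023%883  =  76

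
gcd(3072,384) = 384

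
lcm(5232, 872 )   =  5232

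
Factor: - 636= -2^2*3^1 *53^1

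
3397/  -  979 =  - 3397/979 = -3.47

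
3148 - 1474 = 1674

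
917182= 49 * 18718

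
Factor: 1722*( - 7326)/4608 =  - 350427/128 = - 2^( - 7 ) *3^1*7^1 * 11^1 * 37^1*41^1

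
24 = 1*24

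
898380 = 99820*9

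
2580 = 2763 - 183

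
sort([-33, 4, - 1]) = [ - 33, - 1,4] 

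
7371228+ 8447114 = 15818342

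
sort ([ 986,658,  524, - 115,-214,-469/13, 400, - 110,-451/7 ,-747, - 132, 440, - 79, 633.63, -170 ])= [ - 747, - 214, - 170,-132,-115, - 110, - 79,-451/7, - 469/13,400, 440,  524,633.63, 658,986]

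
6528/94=3264/47 = 69.45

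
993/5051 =993/5051 =0.20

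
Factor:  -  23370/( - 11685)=2 =2^1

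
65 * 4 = 260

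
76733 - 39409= 37324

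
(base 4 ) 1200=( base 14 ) 6C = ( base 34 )2s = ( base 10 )96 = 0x60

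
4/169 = 4/169 = 0.02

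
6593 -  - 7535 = 14128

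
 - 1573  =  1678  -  3251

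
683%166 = 19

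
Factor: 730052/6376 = 229/2 = 2^( - 1 )*229^1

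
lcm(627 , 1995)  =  21945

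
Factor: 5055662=2^1*1129^1 * 2239^1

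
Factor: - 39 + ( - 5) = -44  =  - 2^2 * 11^1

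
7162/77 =93+1/77 =93.01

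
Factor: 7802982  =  2^1*3^2*11^1*39409^1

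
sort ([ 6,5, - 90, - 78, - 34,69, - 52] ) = [ - 90, -78, - 52, -34,5,6,69 ]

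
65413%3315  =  2428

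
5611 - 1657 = 3954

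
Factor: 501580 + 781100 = 2^3*3^2 * 5^1*7^1 * 509^1 = 1282680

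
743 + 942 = 1685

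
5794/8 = 2897/4 = 724.25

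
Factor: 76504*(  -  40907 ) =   -  2^3*19^1*73^1 * 131^1 * 2153^1 = - 3129549128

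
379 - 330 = 49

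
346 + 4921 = 5267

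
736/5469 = 736/5469 = 0.13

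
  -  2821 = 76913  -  79734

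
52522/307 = 52522/307 = 171.08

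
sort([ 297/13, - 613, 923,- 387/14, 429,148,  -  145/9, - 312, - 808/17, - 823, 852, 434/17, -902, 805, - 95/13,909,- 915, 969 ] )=[ - 915, - 902, - 823,-613, - 312,-808/17,- 387/14,-145/9,-95/13, 297/13, 434/17, 148,429, 805 , 852, 909,923,  969] 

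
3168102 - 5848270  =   - 2680168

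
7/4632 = 7/4632 = 0.00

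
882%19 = 8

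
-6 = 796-802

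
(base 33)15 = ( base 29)19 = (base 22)1G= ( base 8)46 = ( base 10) 38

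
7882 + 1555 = 9437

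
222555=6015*37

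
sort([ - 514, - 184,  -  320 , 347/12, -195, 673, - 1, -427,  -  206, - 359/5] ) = [-514, - 427, - 320, - 206, - 195,-184,-359/5, - 1, 347/12,  673]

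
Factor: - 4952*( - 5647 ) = 27963944 = 2^3*619^1*5647^1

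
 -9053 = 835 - 9888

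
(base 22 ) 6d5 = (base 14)1243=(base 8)6173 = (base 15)e30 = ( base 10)3195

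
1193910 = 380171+813739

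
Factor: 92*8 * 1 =2^5*23^1 =736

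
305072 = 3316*92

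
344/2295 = 344/2295 = 0.15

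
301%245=56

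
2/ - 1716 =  - 1/858  =  - 0.00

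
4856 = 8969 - 4113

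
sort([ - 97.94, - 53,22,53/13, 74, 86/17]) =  [ - 97.94, - 53,53/13, 86/17,22 , 74]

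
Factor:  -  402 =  - 2^1  *3^1*67^1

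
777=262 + 515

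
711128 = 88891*8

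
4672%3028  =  1644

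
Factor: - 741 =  - 3^1*13^1*19^1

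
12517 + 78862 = 91379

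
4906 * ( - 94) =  - 461164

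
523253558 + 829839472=1353093030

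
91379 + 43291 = 134670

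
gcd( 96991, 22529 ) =1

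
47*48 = 2256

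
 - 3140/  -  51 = 61 + 29/51 = 61.57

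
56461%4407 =3577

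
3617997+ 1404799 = 5022796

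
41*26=1066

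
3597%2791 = 806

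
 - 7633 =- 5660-1973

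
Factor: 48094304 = 2^5 * 1502947^1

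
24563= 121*203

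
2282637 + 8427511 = 10710148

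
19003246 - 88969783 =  - 69966537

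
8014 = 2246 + 5768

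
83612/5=83612/5  =  16722.40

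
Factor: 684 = 2^2*3^2*19^1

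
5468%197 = 149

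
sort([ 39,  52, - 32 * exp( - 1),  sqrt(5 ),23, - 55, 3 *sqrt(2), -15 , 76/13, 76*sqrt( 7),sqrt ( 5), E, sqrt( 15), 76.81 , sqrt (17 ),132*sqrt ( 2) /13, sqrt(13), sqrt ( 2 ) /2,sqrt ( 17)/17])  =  [ - 55, - 15,-32*exp( - 1),sqrt(17)/17, sqrt(2)/2, sqrt ( 5),sqrt(5), E , sqrt( 13),  sqrt(15) , sqrt( 17), 3*sqrt (2), 76/13, 132*sqrt (2)/13, 23, 39, 52,76.81,76*sqrt (7)]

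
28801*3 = 86403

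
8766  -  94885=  - 86119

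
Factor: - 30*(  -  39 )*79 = 2^1 * 3^2*5^1*13^1 * 79^1 = 92430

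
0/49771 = 0 = 0.00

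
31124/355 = 87 + 239/355 =87.67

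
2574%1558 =1016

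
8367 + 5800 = 14167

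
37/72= 37/72 =0.51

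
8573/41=209 + 4/41 = 209.10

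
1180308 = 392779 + 787529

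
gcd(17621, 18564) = 1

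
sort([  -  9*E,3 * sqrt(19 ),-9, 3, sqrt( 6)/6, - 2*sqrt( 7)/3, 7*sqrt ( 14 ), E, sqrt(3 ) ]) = [- 9*E, - 9, - 2*sqrt( 7)/3, sqrt ( 6 ) /6, sqrt(3),E,3, 3*sqrt ( 19), 7*sqrt( 14)]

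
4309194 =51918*83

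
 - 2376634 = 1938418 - 4315052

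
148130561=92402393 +55728168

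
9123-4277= 4846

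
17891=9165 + 8726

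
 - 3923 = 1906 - 5829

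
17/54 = 17/54 = 0.31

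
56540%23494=9552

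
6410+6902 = 13312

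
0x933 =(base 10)2355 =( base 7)6603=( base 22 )4j1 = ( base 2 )100100110011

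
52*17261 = 897572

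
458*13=5954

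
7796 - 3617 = 4179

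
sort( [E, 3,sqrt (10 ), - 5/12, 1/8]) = [ - 5/12, 1/8,  E , 3, sqrt( 10)]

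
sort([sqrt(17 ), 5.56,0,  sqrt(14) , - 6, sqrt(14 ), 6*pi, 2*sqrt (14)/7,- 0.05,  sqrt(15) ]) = [ - 6, - 0.05, 0,  2*sqrt( 14)/7,sqrt( 14),sqrt( 14 ),sqrt(15 ), sqrt(17), 5.56 , 6*pi]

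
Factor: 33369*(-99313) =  -3^1*7^2* 19^1*227^1*5227^1=- 3313975497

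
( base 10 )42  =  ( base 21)20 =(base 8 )52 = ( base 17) 28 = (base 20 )22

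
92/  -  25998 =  - 1  +  12953/12999 = - 0.00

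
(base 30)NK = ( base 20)1fa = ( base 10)710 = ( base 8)1306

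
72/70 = 36/35 = 1.03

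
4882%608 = 18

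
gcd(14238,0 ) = 14238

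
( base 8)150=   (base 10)104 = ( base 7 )206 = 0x68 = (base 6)252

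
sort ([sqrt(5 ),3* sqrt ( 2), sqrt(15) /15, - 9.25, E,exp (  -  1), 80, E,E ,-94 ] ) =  [-94, - 9.25,sqrt(15) /15, exp(  -  1 ),sqrt(5 ), E, E,E, 3*sqrt( 2 ),80]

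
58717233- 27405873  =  31311360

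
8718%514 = 494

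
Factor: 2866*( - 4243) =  - 12160438=- 2^1 * 1433^1*4243^1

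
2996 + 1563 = 4559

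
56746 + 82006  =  138752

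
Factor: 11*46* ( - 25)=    -12650=-2^1* 5^2*11^1*23^1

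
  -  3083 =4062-7145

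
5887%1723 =718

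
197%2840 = 197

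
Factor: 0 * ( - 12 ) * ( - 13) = 0 = 0^1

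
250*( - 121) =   -  30250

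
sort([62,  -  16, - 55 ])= [ - 55,- 16,62]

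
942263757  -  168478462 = 773785295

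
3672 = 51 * 72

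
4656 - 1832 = 2824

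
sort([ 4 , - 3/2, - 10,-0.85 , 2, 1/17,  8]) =[ - 10,-3/2 , - 0.85, 1/17,2, 4, 8]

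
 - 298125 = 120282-418407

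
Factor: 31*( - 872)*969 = -2^3 * 3^1*17^1*19^1*31^1*109^1 = - 26194008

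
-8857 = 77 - 8934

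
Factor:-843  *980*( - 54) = 44611560 = 2^3*3^4*  5^1 * 7^2 * 281^1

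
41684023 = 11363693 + 30320330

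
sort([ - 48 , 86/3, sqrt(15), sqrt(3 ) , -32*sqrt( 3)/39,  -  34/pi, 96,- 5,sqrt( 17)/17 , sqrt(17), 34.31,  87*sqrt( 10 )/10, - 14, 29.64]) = [ - 48, - 14, - 34/pi,  -  5,-32*sqrt(3)/39,sqrt(17)/17,  sqrt ( 3), sqrt(15),  sqrt( 17), 87*sqrt( 10 )/10,86/3,29.64, 34.31, 96]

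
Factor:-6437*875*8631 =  - 48613028625 = - 3^2 * 5^3*7^2*41^1 * 137^1 *157^1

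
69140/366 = 34570/183 = 188.91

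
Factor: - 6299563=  - 619^1*10177^1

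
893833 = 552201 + 341632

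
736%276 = 184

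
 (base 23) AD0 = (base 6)41513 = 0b1010111010101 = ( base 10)5589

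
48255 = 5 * 9651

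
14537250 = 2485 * 5850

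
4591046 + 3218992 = 7810038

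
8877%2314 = 1935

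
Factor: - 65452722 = -2^1*3^1*10908787^1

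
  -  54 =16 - 70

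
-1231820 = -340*3623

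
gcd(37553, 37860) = 1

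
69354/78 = 11559/13  =  889.15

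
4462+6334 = 10796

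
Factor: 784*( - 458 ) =- 359072 = -2^5 * 7^2*229^1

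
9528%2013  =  1476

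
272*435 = 118320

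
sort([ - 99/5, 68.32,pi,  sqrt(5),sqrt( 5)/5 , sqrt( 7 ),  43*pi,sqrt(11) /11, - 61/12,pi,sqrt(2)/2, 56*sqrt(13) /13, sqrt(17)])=[ - 99/5, - 61/12,  sqrt( 11 ) /11,sqrt(5)/5 , sqrt(2 )/2,sqrt(5) , sqrt( 7 ),pi , pi,sqrt( 17),56*sqrt( 13) /13, 68.32,43*pi ] 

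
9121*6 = 54726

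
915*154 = 140910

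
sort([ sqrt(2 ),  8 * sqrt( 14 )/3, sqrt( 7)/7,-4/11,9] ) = [  -  4/11,sqrt(7)/7, sqrt (2), 9,8*sqrt ( 14)/3]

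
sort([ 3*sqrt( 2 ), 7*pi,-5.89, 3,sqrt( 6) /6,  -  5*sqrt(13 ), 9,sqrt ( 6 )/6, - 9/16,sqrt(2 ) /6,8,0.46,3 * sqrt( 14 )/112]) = [  -  5*sqrt( 13 ),-5.89, - 9/16, 3*sqrt( 14 )/112 , sqrt(2)/6,sqrt( 6 )/6, sqrt( 6 )/6, 0.46, 3,3 *sqrt(2 ) , 8,9 , 7*pi] 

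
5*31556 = 157780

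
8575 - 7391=1184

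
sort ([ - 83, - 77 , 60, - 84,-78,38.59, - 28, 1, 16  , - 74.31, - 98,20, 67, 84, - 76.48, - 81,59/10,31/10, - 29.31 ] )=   [ - 98, - 84, - 83, - 81,  -  78,-77, - 76.48, - 74.31, - 29.31, - 28,  1, 31/10, 59/10,  16, 20,38.59, 60, 67,84 ] 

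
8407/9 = 8407/9   =  934.11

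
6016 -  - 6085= 12101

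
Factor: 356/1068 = 3^( - 1)=1/3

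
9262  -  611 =8651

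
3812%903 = 200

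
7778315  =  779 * 9985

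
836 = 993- 157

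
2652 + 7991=10643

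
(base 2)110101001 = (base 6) 1545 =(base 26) G9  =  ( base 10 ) 425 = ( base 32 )D9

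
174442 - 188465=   -  14023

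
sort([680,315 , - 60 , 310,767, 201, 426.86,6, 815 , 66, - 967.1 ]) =[ - 967.1,- 60,6, 66, 201 , 310,  315,426.86 , 680,767,815] 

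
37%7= 2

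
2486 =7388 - 4902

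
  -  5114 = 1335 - 6449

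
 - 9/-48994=9/48994 = 0.00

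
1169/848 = 1169/848 =1.38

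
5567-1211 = 4356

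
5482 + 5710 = 11192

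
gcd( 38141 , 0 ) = 38141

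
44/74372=11/18593 = 0.00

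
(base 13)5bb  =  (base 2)1111100111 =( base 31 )117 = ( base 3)1101000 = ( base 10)999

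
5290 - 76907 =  - 71617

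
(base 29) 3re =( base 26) 4NI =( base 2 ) 110011111000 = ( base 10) 3320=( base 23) 668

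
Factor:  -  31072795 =-5^1*13^1*71^1 * 6733^1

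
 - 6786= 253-7039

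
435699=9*48411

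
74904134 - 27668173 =47235961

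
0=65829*0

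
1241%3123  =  1241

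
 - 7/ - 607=7/607 = 0.01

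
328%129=70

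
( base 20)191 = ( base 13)359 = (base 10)581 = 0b1001000101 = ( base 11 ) 489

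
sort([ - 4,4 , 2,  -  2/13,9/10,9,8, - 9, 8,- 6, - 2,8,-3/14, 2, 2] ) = [ - 9, - 6, - 4, - 2,-3/14,-2/13 , 9/10,2,2,2 , 4,8,8, 8,9 ]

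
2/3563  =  2/3563 = 0.00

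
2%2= 0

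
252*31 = 7812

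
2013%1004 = 5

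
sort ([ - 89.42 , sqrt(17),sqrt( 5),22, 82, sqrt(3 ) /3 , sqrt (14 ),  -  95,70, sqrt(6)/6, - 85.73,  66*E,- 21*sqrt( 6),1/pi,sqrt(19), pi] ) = [ - 95, - 89.42,-85.73,-21*sqrt (6 ),1/pi,sqrt (6) /6,sqrt(3) /3,sqrt( 5 ),pi,sqrt(14),sqrt(17),sqrt( 19), 22, 70, 82,66 * E]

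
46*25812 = 1187352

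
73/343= 73/343= 0.21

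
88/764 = 22/191 = 0.12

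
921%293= 42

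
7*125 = 875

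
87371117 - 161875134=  - 74504017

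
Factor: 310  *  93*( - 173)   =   - 2^1*3^1*5^1 * 31^2 *173^1 = - 4987590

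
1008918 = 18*56051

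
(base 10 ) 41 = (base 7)56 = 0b101001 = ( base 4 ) 221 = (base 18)25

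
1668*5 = 8340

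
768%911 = 768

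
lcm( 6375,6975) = 592875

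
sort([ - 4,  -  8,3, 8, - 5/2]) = [ - 8, - 4 , - 5/2,3 , 8]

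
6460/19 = 340 = 340.00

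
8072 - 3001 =5071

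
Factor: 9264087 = 3^2 * 7^3*3001^1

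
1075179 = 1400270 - 325091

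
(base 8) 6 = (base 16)6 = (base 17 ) 6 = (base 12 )6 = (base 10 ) 6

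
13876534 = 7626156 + 6250378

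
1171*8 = 9368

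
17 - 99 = -82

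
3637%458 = 431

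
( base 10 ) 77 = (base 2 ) 1001101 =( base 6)205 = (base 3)2212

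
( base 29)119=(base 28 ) 13b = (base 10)879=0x36F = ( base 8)1557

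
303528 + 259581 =563109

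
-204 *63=-12852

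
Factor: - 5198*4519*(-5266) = 2^2*23^1*113^1*2633^1 *4519^1 = 123697086692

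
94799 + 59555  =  154354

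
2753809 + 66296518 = 69050327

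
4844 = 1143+3701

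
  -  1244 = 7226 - 8470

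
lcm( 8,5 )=40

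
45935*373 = 17133755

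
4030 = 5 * 806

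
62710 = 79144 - 16434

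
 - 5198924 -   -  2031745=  - 3167179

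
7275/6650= 1 + 25/266 = 1.09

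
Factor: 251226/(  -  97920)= - 2^( - 6 ) * 5^(-1)*821^1= - 821/320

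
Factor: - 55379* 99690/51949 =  - 2^1 * 3^1*5^1*79^1*701^1*3323^1 * 51949^( - 1) = - 5520732510/51949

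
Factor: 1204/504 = 2^(  -  1)*3^(- 2)*43^1 = 43/18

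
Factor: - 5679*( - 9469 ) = 53774451 = 3^2*17^1*557^1*631^1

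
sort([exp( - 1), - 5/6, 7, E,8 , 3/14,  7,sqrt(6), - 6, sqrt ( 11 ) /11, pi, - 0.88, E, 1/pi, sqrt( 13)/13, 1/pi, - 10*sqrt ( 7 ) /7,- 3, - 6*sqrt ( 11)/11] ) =[ -6, - 10*sqrt( 7 ) /7 , - 3, - 6*sqrt(11 ) /11 ,- 0.88, - 5/6, 3/14, sqrt( 13 )/13, sqrt( 11 ) /11, 1/pi, 1/pi,exp ( - 1),sqrt(6), E,  E, pi, 7, 7,8 ] 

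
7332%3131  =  1070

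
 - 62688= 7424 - 70112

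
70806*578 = 40925868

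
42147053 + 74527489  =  116674542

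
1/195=1/195 = 0.01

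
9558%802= 736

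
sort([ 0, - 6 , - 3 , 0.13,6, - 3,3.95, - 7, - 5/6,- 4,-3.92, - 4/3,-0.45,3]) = [ - 7, - 6,-4,  -  3.92,  -  3, - 3,  -  4/3, - 5/6, - 0.45,0, 0.13,  3,3.95,6]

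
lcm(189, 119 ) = 3213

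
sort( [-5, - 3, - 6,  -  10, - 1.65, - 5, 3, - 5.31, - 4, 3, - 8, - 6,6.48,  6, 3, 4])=[ - 10, - 8, -6,-6,-5.31 , - 5, - 5,-4,- 3,-1.65, 3, 3 , 3, 4, 6, 6.48 ]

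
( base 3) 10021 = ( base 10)88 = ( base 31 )2Q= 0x58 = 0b1011000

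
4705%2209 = 287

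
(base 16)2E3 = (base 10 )739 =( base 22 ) 1bd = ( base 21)1e4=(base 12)517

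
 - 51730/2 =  - 25865 = - 25865.00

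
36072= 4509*8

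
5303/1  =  5303 = 5303.00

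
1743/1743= 1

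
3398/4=849 + 1/2 = 849.50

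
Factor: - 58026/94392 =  - 509/828 = - 2^( - 2) * 3^( - 2)*23^( - 1)*509^1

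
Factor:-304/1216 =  - 2^( - 2) =- 1/4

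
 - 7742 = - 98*79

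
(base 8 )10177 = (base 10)4223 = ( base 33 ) 3SW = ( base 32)43V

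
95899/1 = 95899=95899.00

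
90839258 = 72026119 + 18813139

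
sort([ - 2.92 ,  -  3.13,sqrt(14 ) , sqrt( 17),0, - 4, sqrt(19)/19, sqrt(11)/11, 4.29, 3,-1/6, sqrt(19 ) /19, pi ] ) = [  -  4,-3.13, - 2.92,-1/6,0,sqrt(19)/19, sqrt(19 ) /19,sqrt( 11)/11,3, pi,sqrt(14), sqrt( 17 ) , 4.29]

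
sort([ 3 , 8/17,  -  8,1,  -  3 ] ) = [ - 8, - 3, 8/17,  1,3 ]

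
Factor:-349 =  - 349^1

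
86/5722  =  43/2861= 0.02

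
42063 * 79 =3322977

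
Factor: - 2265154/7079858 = - 43^1*26339^1*3539929^(-1 ) = - 1132577/3539929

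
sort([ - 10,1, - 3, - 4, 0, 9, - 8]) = [ - 10, - 8, - 4, - 3, 0,1,9]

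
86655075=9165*9455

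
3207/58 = 3207/58 = 55.29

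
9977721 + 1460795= 11438516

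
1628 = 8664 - 7036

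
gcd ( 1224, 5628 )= 12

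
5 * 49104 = 245520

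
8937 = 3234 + 5703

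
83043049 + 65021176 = 148064225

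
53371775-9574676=43797099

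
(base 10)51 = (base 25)21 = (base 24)23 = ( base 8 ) 63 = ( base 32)1j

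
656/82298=328/41149 = 0.01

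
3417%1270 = 877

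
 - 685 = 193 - 878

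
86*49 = 4214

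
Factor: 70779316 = 2^2 * 313^1*56533^1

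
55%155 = 55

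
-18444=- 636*29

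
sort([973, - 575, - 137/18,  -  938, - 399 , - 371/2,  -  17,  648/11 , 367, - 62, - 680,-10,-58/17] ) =[-938, - 680, - 575, - 399, - 371/2, - 62, - 17, - 10, - 137/18, - 58/17, 648/11, 367, 973]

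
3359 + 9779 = 13138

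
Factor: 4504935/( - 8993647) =-3^1*5^1*13^ ( - 1)*37^1*491^( - 1)*1409^( - 1)*8117^1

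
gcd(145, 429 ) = 1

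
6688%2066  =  490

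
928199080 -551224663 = 376974417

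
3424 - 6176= - 2752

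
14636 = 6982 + 7654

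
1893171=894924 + 998247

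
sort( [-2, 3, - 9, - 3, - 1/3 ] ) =[ - 9, - 3 , - 2, - 1/3 , 3] 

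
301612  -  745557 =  - 443945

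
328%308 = 20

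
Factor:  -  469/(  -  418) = 2^( - 1 )*7^1*11^( - 1)*19^ (  -  1)*67^1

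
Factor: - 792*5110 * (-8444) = 2^6*3^2*5^1*7^1*11^1*73^1*2111^1 = 34173881280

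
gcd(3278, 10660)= 2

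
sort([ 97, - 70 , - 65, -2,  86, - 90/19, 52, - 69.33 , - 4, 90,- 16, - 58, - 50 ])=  [-70, - 69.33, - 65 , - 58, - 50,-16 ,  -  90/19, - 4, - 2, 52, 86, 90, 97] 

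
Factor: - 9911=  - 11^1 * 17^1*53^1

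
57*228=12996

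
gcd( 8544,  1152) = 96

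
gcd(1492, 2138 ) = 2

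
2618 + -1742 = 876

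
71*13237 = 939827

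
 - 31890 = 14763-46653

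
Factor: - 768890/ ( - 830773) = 2^1*5^1 * 17^ (- 1)*23^1*3343^1 * 48869^( - 1 )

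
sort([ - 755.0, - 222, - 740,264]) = [ - 755.0, - 740 , - 222, 264]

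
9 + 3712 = 3721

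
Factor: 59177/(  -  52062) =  -2^( - 1)*3^( - 1)*17^1*59^2*8677^( - 1 ) 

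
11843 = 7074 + 4769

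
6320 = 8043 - 1723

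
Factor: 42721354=2^1*13^1*1643129^1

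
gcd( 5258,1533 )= 1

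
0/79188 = 0  =  0.00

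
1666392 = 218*7644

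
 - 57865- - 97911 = 40046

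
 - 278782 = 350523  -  629305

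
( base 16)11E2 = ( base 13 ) 2112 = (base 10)4578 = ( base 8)10742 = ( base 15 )1553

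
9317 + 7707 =17024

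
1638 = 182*9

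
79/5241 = 79/5241 =0.02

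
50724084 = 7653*6628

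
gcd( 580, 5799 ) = 1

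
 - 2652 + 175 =-2477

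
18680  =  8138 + 10542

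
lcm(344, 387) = 3096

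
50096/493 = 50096/493 =101.61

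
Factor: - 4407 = - 3^1*13^1*113^1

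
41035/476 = 86 + 99/476 = 86.21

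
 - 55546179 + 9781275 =  -  45764904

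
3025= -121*( - 25 )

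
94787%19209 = 17951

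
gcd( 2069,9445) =1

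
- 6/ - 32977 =6/32977 = 0.00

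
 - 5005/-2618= 65/34 = 1.91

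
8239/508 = 8239/508 = 16.22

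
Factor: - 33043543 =-13^1*2541811^1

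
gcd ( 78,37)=1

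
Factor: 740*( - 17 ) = -2^2*5^1*17^1*37^1 = - 12580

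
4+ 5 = 9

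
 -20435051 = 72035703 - 92470754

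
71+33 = 104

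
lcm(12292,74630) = 1044820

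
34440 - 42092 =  - 7652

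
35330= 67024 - 31694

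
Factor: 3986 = 2^1*  1993^1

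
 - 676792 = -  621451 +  - 55341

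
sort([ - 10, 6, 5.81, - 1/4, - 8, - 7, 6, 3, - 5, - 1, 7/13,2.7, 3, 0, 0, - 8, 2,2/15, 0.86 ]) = [ - 10 ,-8, - 8, - 7, - 5 , - 1, - 1/4, 0, 0,2/15 , 7/13 , 0.86, 2, 2.7 , 3, 3, 5.81, 6,6]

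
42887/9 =4765 + 2/9 = 4765.22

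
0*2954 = 0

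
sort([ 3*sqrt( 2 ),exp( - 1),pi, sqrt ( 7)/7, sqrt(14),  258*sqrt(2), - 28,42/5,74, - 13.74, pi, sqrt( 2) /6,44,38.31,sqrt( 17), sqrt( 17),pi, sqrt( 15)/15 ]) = [ - 28,  -  13.74, sqrt(2)/6, sqrt (15)/15, exp ( - 1 ), sqrt( 7)/7, pi,  pi,pi, sqrt( 14) , sqrt( 17) , sqrt( 17), 3*sqrt( 2 ), 42/5, 38.31, 44, 74, 258*sqrt( 2)]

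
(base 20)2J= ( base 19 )32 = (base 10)59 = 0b111011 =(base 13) 47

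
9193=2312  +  6881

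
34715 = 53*655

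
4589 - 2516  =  2073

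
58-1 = 57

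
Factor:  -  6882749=-823^1*8363^1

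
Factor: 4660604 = 2^2*13^1*89627^1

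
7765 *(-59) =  - 458135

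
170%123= 47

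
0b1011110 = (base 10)94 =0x5e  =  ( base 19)4i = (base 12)7A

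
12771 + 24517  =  37288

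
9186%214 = 198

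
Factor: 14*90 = 1260 = 2^2*3^2*5^1*7^1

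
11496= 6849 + 4647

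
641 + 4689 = 5330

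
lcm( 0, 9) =0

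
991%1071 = 991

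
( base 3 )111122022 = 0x26d8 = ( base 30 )B1E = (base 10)9944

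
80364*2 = 160728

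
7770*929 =7218330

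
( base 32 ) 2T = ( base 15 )63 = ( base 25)3i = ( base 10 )93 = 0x5D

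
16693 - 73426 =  -56733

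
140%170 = 140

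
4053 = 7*579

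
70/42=1 + 2/3 = 1.67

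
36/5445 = 4/605 = 0.01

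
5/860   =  1/172 = 0.01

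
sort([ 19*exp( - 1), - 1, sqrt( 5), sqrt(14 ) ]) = [ - 1 , sqrt( 5 ),sqrt( 14 ),  19  *  exp( - 1)]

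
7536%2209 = 909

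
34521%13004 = 8513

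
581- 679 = -98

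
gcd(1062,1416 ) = 354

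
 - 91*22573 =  - 2054143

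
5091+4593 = 9684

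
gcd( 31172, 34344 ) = 4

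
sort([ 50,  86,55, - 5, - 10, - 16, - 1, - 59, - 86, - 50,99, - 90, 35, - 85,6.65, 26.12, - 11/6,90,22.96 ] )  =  [-90, - 86, - 85, - 59, - 50,  -  16, - 10, - 5, - 11/6,-1,6.65,22.96,26.12, 35,50,55, 86,90 , 99]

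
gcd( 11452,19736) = 4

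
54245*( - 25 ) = - 1356125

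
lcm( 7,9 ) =63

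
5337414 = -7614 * ( - 701 )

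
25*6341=158525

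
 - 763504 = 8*( - 95438)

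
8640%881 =711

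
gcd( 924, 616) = 308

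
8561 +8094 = 16655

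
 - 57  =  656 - 713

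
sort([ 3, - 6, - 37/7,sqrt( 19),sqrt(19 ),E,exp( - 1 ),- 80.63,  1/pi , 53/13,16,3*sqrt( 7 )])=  [ - 80.63, - 6, - 37/7,1/pi, exp( - 1 ),E,3, 53/13,sqrt( 19 ),sqrt(19), 3*sqrt( 7),16 ]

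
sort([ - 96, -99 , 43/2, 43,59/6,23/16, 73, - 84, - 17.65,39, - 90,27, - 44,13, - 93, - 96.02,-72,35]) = [ - 99,  -  96.02, - 96, - 93, - 90, - 84, -72,  -  44,-17.65,  23/16,59/6, 13,  43/2,27,35, 39,43, 73 ]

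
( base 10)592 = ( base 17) 20E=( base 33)HV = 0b1001010000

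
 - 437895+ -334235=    - 772130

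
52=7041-6989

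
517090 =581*890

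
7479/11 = 679+10/11 = 679.91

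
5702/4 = 1425+1/2 = 1425.50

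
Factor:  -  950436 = -2^2 * 3^2 * 17^1*1553^1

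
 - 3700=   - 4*925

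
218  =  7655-7437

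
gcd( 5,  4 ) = 1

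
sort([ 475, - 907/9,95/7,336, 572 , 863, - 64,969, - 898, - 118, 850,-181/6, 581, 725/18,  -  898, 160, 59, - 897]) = [ - 898,-898, - 897, - 118, - 907/9,  -  64,  -  181/6,95/7,725/18,59,  160,336,475,572,581,850,863,969] 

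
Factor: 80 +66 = 2^1 * 73^1  =  146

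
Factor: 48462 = 2^1*3^1*41^1*197^1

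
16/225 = 16/225 = 0.07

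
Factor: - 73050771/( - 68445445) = 3^1*5^ (-1 ) * 113^1 * 229^1*809^ ( - 1)*941^1*16921^( - 1 ) 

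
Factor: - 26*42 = - 1092=-2^2*3^1*7^1 * 13^1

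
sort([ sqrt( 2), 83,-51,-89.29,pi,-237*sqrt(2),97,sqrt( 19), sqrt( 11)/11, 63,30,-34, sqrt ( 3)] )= [ - 237*sqrt (2), - 89.29, - 51,-34,  sqrt( 11 ) /11,sqrt( 2),sqrt (3), pi, sqrt( 19), 30, 63,83,97 ] 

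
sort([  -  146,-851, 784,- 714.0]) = [- 851,-714.0, -146, 784 ]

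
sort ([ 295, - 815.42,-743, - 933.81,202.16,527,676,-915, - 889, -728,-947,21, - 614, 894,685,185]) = [ - 947,  -  933.81, -915, - 889, - 815.42, - 743, - 728, - 614,21, 185,202.16,295,527,676, 685 , 894]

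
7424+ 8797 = 16221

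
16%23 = 16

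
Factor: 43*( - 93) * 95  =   - 379905 = - 3^1*5^1 * 19^1*31^1 * 43^1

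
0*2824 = 0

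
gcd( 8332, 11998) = 2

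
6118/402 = 3059/201= 15.22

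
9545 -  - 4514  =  14059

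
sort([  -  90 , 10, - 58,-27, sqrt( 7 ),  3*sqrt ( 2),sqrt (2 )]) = [ - 90 ,-58, - 27,sqrt( 2 ),sqrt( 7 ) , 3*sqrt(2),10] 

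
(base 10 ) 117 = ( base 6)313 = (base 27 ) 49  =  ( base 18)69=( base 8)165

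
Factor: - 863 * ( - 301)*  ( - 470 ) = -2^1 * 5^1 *7^1*43^1*47^1*863^1=- 122088610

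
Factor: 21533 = 61^1*353^1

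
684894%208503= 59385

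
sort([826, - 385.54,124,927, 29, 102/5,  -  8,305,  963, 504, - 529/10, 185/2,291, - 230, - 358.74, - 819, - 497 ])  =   [ - 819, - 497,-385.54,-358.74, - 230,-529/10,-8,  102/5, 29,185/2,124,291,305, 504,  826,927,963]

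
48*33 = 1584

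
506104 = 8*63263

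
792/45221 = 72/4111= 0.02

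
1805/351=1805/351= 5.14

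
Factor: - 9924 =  - 2^2 * 3^1*827^1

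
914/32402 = 457/16201 = 0.03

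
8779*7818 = 68634222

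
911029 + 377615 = 1288644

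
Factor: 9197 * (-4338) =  - 39896586 = -2^1*3^2*17^1*241^1*541^1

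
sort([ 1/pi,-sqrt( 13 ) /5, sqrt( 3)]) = [  -  sqrt(13 ) /5,  1/pi, sqrt(3)]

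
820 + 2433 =3253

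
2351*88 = 206888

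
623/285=2 + 53/285 = 2.19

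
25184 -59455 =- 34271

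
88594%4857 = 1168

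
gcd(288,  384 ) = 96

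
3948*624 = 2463552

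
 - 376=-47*8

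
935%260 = 155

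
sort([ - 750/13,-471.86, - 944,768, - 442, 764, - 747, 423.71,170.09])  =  [-944,-747, -471.86,-442, - 750/13, 170.09, 423.71,764,  768 ]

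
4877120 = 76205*64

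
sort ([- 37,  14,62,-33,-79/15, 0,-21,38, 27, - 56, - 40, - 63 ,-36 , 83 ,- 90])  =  [ - 90,  -  63,  -  56,-40,-37,-36, - 33, - 21,-79/15,0, 14,27,  38, 62, 83]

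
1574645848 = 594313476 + 980332372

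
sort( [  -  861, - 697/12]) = [-861,- 697/12] 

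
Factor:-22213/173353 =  - 97^1*757^( - 1 ) = - 97/757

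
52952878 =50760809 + 2192069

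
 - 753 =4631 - 5384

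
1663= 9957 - 8294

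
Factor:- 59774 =-2^1*11^2*13^1*19^1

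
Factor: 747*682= 2^1*3^2 * 11^1*31^1*83^1 = 509454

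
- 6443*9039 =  - 58238277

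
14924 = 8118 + 6806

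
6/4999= 6/4999 =0.00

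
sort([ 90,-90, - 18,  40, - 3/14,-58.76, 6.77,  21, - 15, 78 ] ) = [ - 90 , - 58.76 , - 18, - 15, - 3/14,6.77, 21,40,78,  90]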